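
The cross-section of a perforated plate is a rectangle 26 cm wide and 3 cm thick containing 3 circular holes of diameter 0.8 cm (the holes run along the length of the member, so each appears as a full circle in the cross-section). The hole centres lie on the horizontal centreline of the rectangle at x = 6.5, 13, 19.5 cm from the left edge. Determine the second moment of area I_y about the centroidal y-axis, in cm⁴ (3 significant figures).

I_y ≈ 4350 cm⁴

Break the section into simple shapes (no overlaps), measuring from the bottom-left corner of the bounding box.
Plate: 26 × 3, A = 78 cm², x = 13 cm, Ī = 4 394 cm⁴.
Hole 1 (subtracted): ⌀0.8, A = 0.50265 cm², x = 6.5 cm, Ī = 0.020106 cm⁴.
Hole 2 (subtracted): ⌀0.8, A = 0.50265 cm², x = 13 cm, Ī = 0.020106 cm⁴.
Hole 3 (subtracted): ⌀0.8, A = 0.50265 cm², x = 19.5 cm, Ī = 0.020106 cm⁴.
By symmetry the centroid is at mid-width, x̄ = 13 cm.
Transfer each piece to the centroidal y-axis using Ī + A·d² with d = x − 13:
  plate: d = 0 cm → contributes +4 394 cm⁴
  hole 1: d = -6.5 cm → contributes −21.257 cm⁴
  hole 2: d = 0 cm → contributes −0.020106 cm⁴
  hole 3: d = 6.5 cm → contributes −21.257 cm⁴
Total I = 4351.5 cm⁴.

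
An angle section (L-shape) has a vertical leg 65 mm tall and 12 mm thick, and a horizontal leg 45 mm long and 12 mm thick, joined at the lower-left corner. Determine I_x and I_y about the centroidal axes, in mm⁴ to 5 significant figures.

I_x ≈ 4.6383 × 10⁵ mm⁴, I_y ≈ 1.7827 × 10⁵ mm⁴

Treat the section as a set of non-overlapping primitives; coordinates are from the bounding-box lower-left.
Vertical leg: 12 × 65, A = 780 mm², y = 32.5 mm, Ī = 274 625 mm⁴.
Horizontal leg (remainder): 33 × 12, A = 396 mm², y = 6 mm, Ī = 4 752 mm⁴.
Centroid: ȳ = ΣA·y / ΣA = 23.57653 mm.
Transfer each piece to the centroidal x-axis using Ī + A·d² with d = y − 23.57653:
  vertical leg: d = 8.923469 mm → contributes +336735.1 mm⁴
  horizontal leg (remainder): d = -17.57653 mm → contributes +127 090 mm⁴
Total I = 463825.1 mm⁴.
For the y-axis: x̄ = 13.57653 mm.
Repeating about the centroidal y-axis gives I_y = 178265.1 mm⁴.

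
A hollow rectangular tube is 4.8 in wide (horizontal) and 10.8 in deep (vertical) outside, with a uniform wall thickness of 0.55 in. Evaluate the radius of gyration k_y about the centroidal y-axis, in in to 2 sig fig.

k_y ≈ 1.9 in

Decompose the section into non-overlapping parts with the origin at the bottom-left of its bounding rectangle.
Outer rectangle: 4.8 × 10.8, A = 51.84 in², x = 2.4 in, Ī = 99.53 in⁴.
Inner void (subtracted): 3.7 × 9.7, A = 35.89 in², x = 2.4 in, Ī = 40.94 in⁴.
By symmetry the centroid is at mid-width, x̄ = 2.4 in.
All pieces are centred on the centroidal y-axis, so I = ΣĪ (holes subtracted) = 58.59 in⁴.
Radius of gyration: k = √(I/A) = √(58.59 / 15.95) = 1.917 in.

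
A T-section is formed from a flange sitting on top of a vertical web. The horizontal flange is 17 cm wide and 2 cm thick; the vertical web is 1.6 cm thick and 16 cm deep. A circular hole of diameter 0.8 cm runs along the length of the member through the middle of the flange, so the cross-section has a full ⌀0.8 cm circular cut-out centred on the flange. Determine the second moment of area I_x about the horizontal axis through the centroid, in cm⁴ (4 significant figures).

I_x ≈ 1733 cm⁴

Split into non-overlapping primitives; take the origin at the lower-left of the bounding box.
Flange: 17 × 2, A = 34 cm², y = 17 cm, Ī = 11.3333 cm⁴.
Web: 1.6 × 16, A = 25.6 cm², y = 8 cm, Ī = 546.133 cm⁴.
Hole (subtracted): ⌀0.8, A = 0.502655 cm², y = 17 cm, Ī = 0.0201062 cm⁴.
Centroid: ȳ = ΣA·y / ΣA = 13.1013 cm.
Transfer each piece to the horizontal axis through the centroid using Ī + A·d² with d = y − 13.1013:
  flange: d = 3.89865 cm → contributes +528.116 cm⁴
  web: d = -5.10135 cm → contributes +1212.34 cm⁴
  hole: d = 3.89865 cm → contributes −7.6602 cm⁴
Total I = 1732.8 cm⁴.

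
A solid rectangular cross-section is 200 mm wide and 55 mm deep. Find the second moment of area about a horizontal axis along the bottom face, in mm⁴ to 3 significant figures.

I_base ≈ 1.11 × 10⁷ mm⁴

The section: 200 × 55, A = 11 000 mm², y = 27.5 mm, Ī = 2 772 917 mm⁴.
Transfer it to a horizontal axis along the bottom face using Ī + A·d² with d = y − 0:
  the section: d = 27.5 mm → contributes +11 091 667 mm⁴
Total I = 11 091 667 mm⁴.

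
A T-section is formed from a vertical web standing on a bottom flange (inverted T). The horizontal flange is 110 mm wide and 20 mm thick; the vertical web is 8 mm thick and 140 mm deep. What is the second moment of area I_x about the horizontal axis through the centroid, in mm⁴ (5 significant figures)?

Break the section into simple shapes (no overlaps), measuring from the bottom-left corner of the bounding box.
Flange: 110 × 20, A = 2 200 mm², y = 10 mm, Ī = 73333.33 mm⁴.
Web: 8 × 140, A = 1 120 mm², y = 90 mm, Ī = 1 829 333 mm⁴.
Centroid: ȳ = ΣA·y / ΣA = 36.98795 mm.
Transfer each piece to the horizontal axis through the centroid using Ī + A·d² with d = y − 36.98795:
  flange: d = -26.98795 mm → contributes +1 675 702 mm⁴
  web: d = 53.01205 mm → contributes +4 976 844 mm⁴
Total I = 6 652 546 mm⁴.

I_x ≈ 6.6525 × 10⁶ mm⁴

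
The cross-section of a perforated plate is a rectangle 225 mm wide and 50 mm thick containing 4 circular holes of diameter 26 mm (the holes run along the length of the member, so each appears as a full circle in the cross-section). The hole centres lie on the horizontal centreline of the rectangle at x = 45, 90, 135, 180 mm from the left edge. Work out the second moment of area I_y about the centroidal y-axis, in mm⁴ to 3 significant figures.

I_y ≈ 4.20 × 10⁷ mm⁴

Break the section into simple shapes (no overlaps), measuring from the bottom-left corner of the bounding box.
Plate: 225 × 50, A = 11 250 mm², x = 112.5 mm, Ī = 47 460 938 mm⁴.
Hole 1 (subtracted): ⌀26, A = 530.93 mm², x = 45 mm, Ī = 22 432 mm⁴.
Hole 2 (subtracted): ⌀26, A = 530.93 mm², x = 90 mm, Ī = 22 432 mm⁴.
Hole 3 (subtracted): ⌀26, A = 530.93 mm², x = 135 mm, Ī = 22 432 mm⁴.
Hole 4 (subtracted): ⌀26, A = 530.93 mm², x = 180 mm, Ī = 22 432 mm⁴.
By symmetry the centroid is at mid-width, x̄ = 112.5 mm.
Transfer each piece to the centroidal y-axis using Ī + A·d² with d = x − 112.5:
  plate: d = 0 mm → contributes +47 460 938 mm⁴
  hole 1: d = -67.5 mm → contributes −2 441 478 mm⁴
  hole 2: d = -22.5 mm → contributes −291 215 mm⁴
  hole 3: d = 22.5 mm → contributes −291 215 mm⁴
  hole 4: d = 67.5 mm → contributes −2 441 478 mm⁴
Total I = 41 995 553 mm⁴.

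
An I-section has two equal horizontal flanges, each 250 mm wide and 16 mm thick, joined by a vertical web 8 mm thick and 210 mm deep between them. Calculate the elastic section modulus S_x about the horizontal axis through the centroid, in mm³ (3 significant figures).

S_x ≈ 8.97 × 10⁵ mm³

Break the section into simple shapes (no overlaps), measuring from the bottom-left corner of the bounding box.
Bottom flange: 250 × 16, A = 4 000 mm², y = 8 mm, Ī = 85 333 mm⁴.
Web: 8 × 210, A = 1 680 mm², y = 121 mm, Ī = 6 174 000 mm⁴.
Top flange: 250 × 16, A = 4 000 mm², y = 234 mm, Ī = 85 333 mm⁴.
By symmetry the centroid is at mid-height, ȳ = 121 mm.
Transfer each piece to the horizontal axis through the centroid using Ī + A·d² with d = y − 121:
  bottom flange: d = -113 mm → contributes +51 161 333 mm⁴
  web: d = 0 mm → contributes +6 174 000 mm⁴
  top flange: d = 113 mm → contributes +51 161 333 mm⁴
Total I = 108 496 667 mm⁴.
Extreme fibre distance c = 121 mm; S = I/c = 896 667 mm³.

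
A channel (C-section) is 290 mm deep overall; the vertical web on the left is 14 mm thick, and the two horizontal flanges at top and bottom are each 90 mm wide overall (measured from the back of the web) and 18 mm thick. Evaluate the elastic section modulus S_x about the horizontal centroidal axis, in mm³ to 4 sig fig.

Break the section into simple shapes (no overlaps), measuring from the bottom-left corner of the bounding box.
Web: 14 × 290, A = 4 060 mm², y = 145 mm, Ī = 28 453 833 mm⁴.
Top flange (beyond web): 76 × 18, A = 1 368 mm², y = 281 mm, Ī = 36 936 mm⁴.
Bottom flange (beyond web): 76 × 18, A = 1 368 mm², y = 9 mm, Ī = 36 936 mm⁴.
By symmetry the centroid is at mid-height, ȳ = 145 mm.
Transfer each piece to the horizontal centroidal axis using Ī + A·d² with d = y − 145:
  web: d = 0 mm → contributes +28 453 833 mm⁴
  top flange (beyond web): d = 136 mm → contributes +25 339 464 mm⁴
  bottom flange (beyond web): d = -136 mm → contributes +25 339 464 mm⁴
Total I = 79 132 761 mm⁴.
Extreme fibre distance c = 145 mm; S = I/c = 545 743 mm³.

S_x ≈ 5.457 × 10⁵ mm³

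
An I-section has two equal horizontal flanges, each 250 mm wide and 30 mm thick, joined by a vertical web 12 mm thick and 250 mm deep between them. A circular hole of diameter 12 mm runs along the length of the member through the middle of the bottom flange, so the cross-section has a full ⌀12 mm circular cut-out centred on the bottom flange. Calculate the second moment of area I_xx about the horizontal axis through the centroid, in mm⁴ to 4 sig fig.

I_xx ≈ 3.085 × 10⁸ mm⁴

Break the section into simple shapes (no overlaps), measuring from the bottom-left corner of the bounding box.
Bottom flange: 250 × 30, A = 7 500 mm², y = 15 mm, Ī = 562 500 mm⁴.
Web: 12 × 250, A = 3 000 mm², y = 155 mm, Ī = 15 625 000 mm⁴.
Top flange: 250 × 30, A = 7 500 mm², y = 295 mm, Ī = 562 500 mm⁴.
Hole (subtracted): ⌀12, A = 113.097 mm², y = 15 mm, Ī = 1017.88 mm⁴.
Centroid: ȳ = ΣA·y / ΣA = 155.885 mm.
Transfer each piece to the horizontal axis through the centroid using Ī + A·d² with d = y − 155.885:
  bottom flange: d = -140.885 mm → contributes +149 427 313 mm⁴
  web: d = -0.885208 mm → contributes +15 627 351 mm⁴
  top flange: d = 139.115 mm → contributes +145 709 440 mm⁴
  hole: d = -140.885 mm → contributes −2 245 846 mm⁴
Total I = 308 518 258 mm⁴.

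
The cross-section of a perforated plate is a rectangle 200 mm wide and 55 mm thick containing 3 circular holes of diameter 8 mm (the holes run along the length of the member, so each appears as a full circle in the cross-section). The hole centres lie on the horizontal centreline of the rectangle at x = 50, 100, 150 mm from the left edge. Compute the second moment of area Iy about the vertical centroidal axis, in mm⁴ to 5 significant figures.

Iy ≈ 3.6415 × 10⁷ mm⁴

Break the section into simple shapes (no overlaps), measuring from the bottom-left corner of the bounding box.
Plate: 200 × 55, A = 11 000 mm², x = 100 mm, Ī = 36 666 667 mm⁴.
Hole 1 (subtracted): ⌀8, A = 50.26548 mm², x = 50 mm, Ī = 201.0619 mm⁴.
Hole 2 (subtracted): ⌀8, A = 50.26548 mm², x = 100 mm, Ī = 201.0619 mm⁴.
Hole 3 (subtracted): ⌀8, A = 50.26548 mm², x = 150 mm, Ī = 201.0619 mm⁴.
By symmetry the centroid is at mid-width, x̄ = 100 mm.
Transfer each piece to the vertical centroidal axis using Ī + A·d² with d = x − 100:
  plate: d = 0 mm → contributes +36 666 667 mm⁴
  hole 1: d = -50 mm → contributes −125864.8 mm⁴
  hole 2: d = 0 mm → contributes −201.0619 mm⁴
  hole 3: d = 50 mm → contributes −125864.8 mm⁴
Total I = 36 414 736 mm⁴.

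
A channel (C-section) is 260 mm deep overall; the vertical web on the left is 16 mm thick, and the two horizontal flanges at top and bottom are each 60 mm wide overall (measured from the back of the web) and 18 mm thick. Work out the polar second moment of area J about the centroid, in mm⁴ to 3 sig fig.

Decompose the section into non-overlapping parts with the origin at the bottom-left of its bounding rectangle.
Web: 16 × 260, A = 4 160 mm², y = 130 mm, Ī = 23 434 667 mm⁴.
Top flange (beyond web): 44 × 18, A = 792 mm², y = 251 mm, Ī = 21 384 mm⁴.
Bottom flange (beyond web): 44 × 18, A = 792 mm², y = 9 mm, Ī = 21 384 mm⁴.
By symmetry the centroid is at mid-height, ȳ = 130 mm.
Transfer each piece to the centroidal x-axis using Ī + A·d² with d = y − 130:
  web: d = 0 mm → contributes +23 434 667 mm⁴
  top flange (beyond web): d = 121 mm → contributes +11 617 056 mm⁴
  bottom flange (beyond web): d = -121 mm → contributes +11 617 056 mm⁴
Total I = 46 668 779 mm⁴.
For the y-axis: x̄ = 16.273 mm.
Repeating about the centroidal y-axis gives I_y = 1 376 767 mm⁴.
Polar second moment: J = I_x + I_y = 48 045 545 mm⁴.

J ≈ 4.80 × 10⁷ mm⁴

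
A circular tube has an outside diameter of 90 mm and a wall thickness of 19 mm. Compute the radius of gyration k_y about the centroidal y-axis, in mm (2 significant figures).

Split into non-overlapping primitives; take the origin at the lower-left of the bounding box.
Outer circle: ⌀90, A = 6 362 mm², x = 45 mm, Ī = 3 220 623 mm⁴.
Bore (subtracted): ⌀52, A = 2 124 mm², x = 45 mm, Ī = 358 908 mm⁴.
By symmetry the centroid is at mid-width, x̄ = 45 mm.
All pieces are centred on the centroidal y-axis, so I = ΣĪ (holes subtracted) = 2 861 715 mm⁴.
Radius of gyration: k = √(I/A) = √(2 861 715 / 4 238) = 25.99 mm.

k_y ≈ 26 mm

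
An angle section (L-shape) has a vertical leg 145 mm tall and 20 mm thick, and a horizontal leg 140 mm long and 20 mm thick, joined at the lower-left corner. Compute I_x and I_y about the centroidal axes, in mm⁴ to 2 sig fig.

I_x ≈ 1.0 × 10⁷ mm⁴, I_y ≈ 9.4 × 10⁶ mm⁴

Decompose the section into non-overlapping parts with the origin at the bottom-left of its bounding rectangle.
Vertical leg: 20 × 145, A = 2 900 mm², y = 72.5 mm, Ī = 5 081 042 mm⁴.
Horizontal leg (remainder): 120 × 20, A = 2 400 mm², y = 10 mm, Ī = 80 000 mm⁴.
Centroid: ȳ = ΣA·y / ΣA = 44.2 mm.
Transfer each piece to the centroidal x-axis using Ī + A·d² with d = y − 44.2:
  vertical leg: d = 28.3 mm → contributes +7 403 932 mm⁴
  horizontal leg (remainder): d = -34.2 mm → contributes +2 886 826 mm⁴
Total I = 10 290 759 mm⁴.
For the y-axis: x̄ = 41.7 mm.
Repeating about the centroidal y-axis gives I_y = 9 411 384 mm⁴.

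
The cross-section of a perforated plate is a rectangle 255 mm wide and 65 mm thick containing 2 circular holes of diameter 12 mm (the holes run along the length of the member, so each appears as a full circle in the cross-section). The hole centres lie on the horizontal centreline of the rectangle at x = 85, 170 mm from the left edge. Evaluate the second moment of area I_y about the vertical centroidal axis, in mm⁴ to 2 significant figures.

I_y ≈ 8.9 × 10⁷ mm⁴

Break the section into simple shapes (no overlaps), measuring from the bottom-left corner of the bounding box.
Plate: 255 × 65, A = 16 575 mm², x = 127.5 mm, Ī = 89 815 781 mm⁴.
Hole 1 (subtracted): ⌀12, A = 113.1 mm², x = 85 mm, Ī = 1 018 mm⁴.
Hole 2 (subtracted): ⌀12, A = 113.1 mm², x = 170 mm, Ī = 1 018 mm⁴.
By symmetry the centroid is at mid-width, x̄ = 127.5 mm.
Transfer each piece to the vertical centroidal axis using Ī + A·d² with d = x − 127.5:
  plate: d = 0 mm → contributes +89 815 781 mm⁴
  hole 1: d = -42.5 mm → contributes −205 300 mm⁴
  hole 2: d = 42.5 mm → contributes −205 300 mm⁴
Total I = 89 405 181 mm⁴.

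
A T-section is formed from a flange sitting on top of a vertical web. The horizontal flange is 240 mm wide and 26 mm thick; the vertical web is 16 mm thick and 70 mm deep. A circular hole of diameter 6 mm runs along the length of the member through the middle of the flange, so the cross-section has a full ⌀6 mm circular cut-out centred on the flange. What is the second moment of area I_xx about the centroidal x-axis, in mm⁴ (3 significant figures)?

Treat the section as a set of non-overlapping primitives; coordinates are from the bounding-box lower-left.
Flange: 240 × 26, A = 6 240 mm², y = 83 mm, Ī = 351 520 mm⁴.
Web: 16 × 70, A = 1 120 mm², y = 35 mm, Ī = 457 333 mm⁴.
Hole (subtracted): ⌀6, A = 28.274 mm², y = 83 mm, Ī = 63.617 mm⁴.
Centroid: ȳ = ΣA·y / ΣA = 75.667 mm.
Transfer each piece to the centroidal x-axis using Ī + A·d² with d = y − 75.667:
  flange: d = 7.3325 mm → contributes +687 019 mm⁴
  web: d = -40.667 mm → contributes +2 309 639 mm⁴
  hole: d = 7.3325 mm → contributes −1583.8 mm⁴
Total I = 2 995 074 mm⁴.

I_xx ≈ 3.00 × 10⁶ mm⁴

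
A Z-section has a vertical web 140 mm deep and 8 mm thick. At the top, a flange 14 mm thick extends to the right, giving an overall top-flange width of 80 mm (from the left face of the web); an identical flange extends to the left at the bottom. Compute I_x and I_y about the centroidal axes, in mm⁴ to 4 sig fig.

Break the section into simple shapes (no overlaps), measuring from the bottom-left corner of the bounding box.
Web: 8 × 140, A = 1 120 mm², y = 70 mm, Ī = 1 829 333 mm⁴.
Top flange (beyond web): 72 × 14, A = 1 008 mm², y = 133 mm, Ī = 16 464 mm⁴.
Bottom flange (beyond web): 72 × 14, A = 1 008 mm², y = 7 mm, Ī = 16 464 mm⁴.
Centroid: ȳ = ΣA·y / ΣA = 70 mm.
Transfer each piece to the centroidal x-axis using Ī + A·d² with d = y − 70:
  web: d = 0 mm → contributes +1 829 333 mm⁴
  top flange (beyond web): d = 63 mm → contributes +4 017 216 mm⁴
  bottom flange (beyond web): d = -63 mm → contributes +4 017 216 mm⁴
Total I = 9 863 765 mm⁴.
For the y-axis: x̄ = 76 mm.
Repeating about the centroidal y-axis gives I_y = 4 102 485 mm⁴.

I_x ≈ 9.864 × 10⁶ mm⁴, I_y ≈ 4.102 × 10⁶ mm⁴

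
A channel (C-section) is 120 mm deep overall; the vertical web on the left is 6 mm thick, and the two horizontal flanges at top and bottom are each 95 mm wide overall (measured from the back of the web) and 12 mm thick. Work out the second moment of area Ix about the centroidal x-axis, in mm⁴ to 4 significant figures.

Treat the section as a set of non-overlapping primitives; coordinates are from the bounding-box lower-left.
Web: 6 × 120, A = 720 mm², y = 60 mm, Ī = 864 000 mm⁴.
Top flange (beyond web): 89 × 12, A = 1 068 mm², y = 114 mm, Ī = 12 816 mm⁴.
Bottom flange (beyond web): 89 × 12, A = 1 068 mm², y = 6 mm, Ī = 12 816 mm⁴.
By symmetry the centroid is at mid-height, ȳ = 60 mm.
Transfer each piece to the centroidal x-axis using Ī + A·d² with d = y − 60:
  web: d = 0 mm → contributes +864 000 mm⁴
  top flange (beyond web): d = 54 mm → contributes +3 127 104 mm⁴
  bottom flange (beyond web): d = -54 mm → contributes +3 127 104 mm⁴
Total I = 7 118 208 mm⁴.

Ix ≈ 7.118 × 10⁶ mm⁴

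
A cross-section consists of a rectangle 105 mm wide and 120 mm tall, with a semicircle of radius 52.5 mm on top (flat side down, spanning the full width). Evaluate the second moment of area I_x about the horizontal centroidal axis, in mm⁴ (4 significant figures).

I_x ≈ 3.777 × 10⁷ mm⁴

Treat the section as a set of non-overlapping primitives; coordinates are from the bounding-box lower-left.
Rectangular body: 105 × 120, A = 12 600 mm², y = 60 mm, Ī = 15 120 000 mm⁴.
Semicircular cap: semicircle r = 52.5, A = 4329.51 mm², y = 142.282 mm, Ī = 833 814 mm⁴.
Centroid: ȳ = ΣA·y / ΣA = 81.0425 mm.
Transfer each piece to the horizontal centroidal axis using Ī + A·d² with d = y − 81.0425:
  rectangular body: d = -21.0425 mm → contributes +20 699 115 mm⁴
  semicircular cap: d = 61.2392 mm → contributes +17 070 499 mm⁴
Total I = 37 769 614 mm⁴.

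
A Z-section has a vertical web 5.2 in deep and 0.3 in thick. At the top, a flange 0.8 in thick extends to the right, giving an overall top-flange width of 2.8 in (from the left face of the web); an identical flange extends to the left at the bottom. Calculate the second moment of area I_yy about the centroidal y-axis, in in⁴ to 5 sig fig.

Decompose the section into non-overlapping parts with the origin at the bottom-left of its bounding rectangle.
Web: 0.3 × 5.2, A = 1.56 in², x = 2.65 in, Ī = 0.0117 in⁴.
Top flange (beyond web): 2.5 × 0.8, A = 2 in², x = 4.05 in, Ī = 1.041667 in⁴.
Bottom flange (beyond web): 2.5 × 0.8, A = 2 in², x = 1.25 in, Ī = 1.041667 in⁴.
Centroid: x̄ = ΣA·x / ΣA = 2.65 in.
Transfer each piece to the centroidal y-axis using Ī + A·d² with d = x − 2.65:
  web: d = 0 in → contributes +0.0117 in⁴
  top flange (beyond web): d = 1.4 in → contributes +4.961667 in⁴
  bottom flange (beyond web): d = -1.4 in → contributes +4.961667 in⁴
Total I = 9.935033 in⁴.

I_yy ≈ 9.9350 in⁴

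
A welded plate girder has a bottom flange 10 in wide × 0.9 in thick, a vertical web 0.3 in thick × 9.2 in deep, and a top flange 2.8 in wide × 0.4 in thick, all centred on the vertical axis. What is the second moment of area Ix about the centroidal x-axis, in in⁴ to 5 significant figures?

Break the section into simple shapes (no overlaps), measuring from the bottom-left corner of the bounding box.
Bottom plate: 10 × 0.9, A = 9 in², y = 0.45 in, Ī = 0.6075 in⁴.
Web plate: 0.3 × 9.2, A = 2.76 in², y = 5.5 in, Ī = 19.4672 in⁴.
Top plate: 2.8 × 0.4, A = 1.12 in², y = 10.3 in, Ī = 0.01493333 in⁴.
Centroid: ȳ = ΣA·y / ΣA = 2.388665 in.
Transfer each piece to the centroidal x-axis using Ī + A·d² with d = y − 2.388665:
  bottom plate: d = -1.938665 in → contributes +34.43328 in⁴
  web plate: d = 3.111335 in → contributes +46.18513 in⁴
  top plate: d = 7.911335 in → contributes +70.11487 in⁴
Total I = 150.7333 in⁴.

Ix ≈ 150.73 in⁴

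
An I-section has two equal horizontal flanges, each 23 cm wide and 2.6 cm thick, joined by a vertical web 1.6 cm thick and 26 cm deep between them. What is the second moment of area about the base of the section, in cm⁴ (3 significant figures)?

Decompose the section into non-overlapping parts with the origin at the bottom-left of its bounding rectangle.
Bottom flange: 23 × 2.6, A = 59.8 cm², y = 1.3 cm, Ī = 33.687 cm⁴.
Web: 1.6 × 26, A = 41.6 cm², y = 15.6 cm, Ī = 2343.5 cm⁴.
Top flange: 23 × 2.6, A = 59.8 cm², y = 29.9 cm, Ī = 33.687 cm⁴.
Transfer each piece to the bottom edge using Ī + A·d² with d = y − 0:
  bottom flange: d = 1.3 cm → contributes +134.75 cm⁴
  web: d = 15.6 cm → contributes +12 467 cm⁴
  top flange: d = 29.9 cm → contributes +53 495 cm⁴
Total I = 66 097 cm⁴.

I_base ≈ 6.61 × 10⁴ cm⁴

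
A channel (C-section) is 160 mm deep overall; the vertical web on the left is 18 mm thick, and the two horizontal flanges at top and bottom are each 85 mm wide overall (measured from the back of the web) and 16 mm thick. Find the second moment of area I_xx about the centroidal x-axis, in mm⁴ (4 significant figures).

I_xx ≈ 1.730 × 10⁷ mm⁴

Treat the section as a set of non-overlapping primitives; coordinates are from the bounding-box lower-left.
Web: 18 × 160, A = 2 880 mm², y = 80 mm, Ī = 6 144 000 mm⁴.
Top flange (beyond web): 67 × 16, A = 1 072 mm², y = 152 mm, Ī = 22869.3 mm⁴.
Bottom flange (beyond web): 67 × 16, A = 1 072 mm², y = 8 mm, Ī = 22869.3 mm⁴.
By symmetry the centroid is at mid-height, ȳ = 80 mm.
Transfer each piece to the centroidal x-axis using Ī + A·d² with d = y − 80:
  web: d = 0 mm → contributes +6 144 000 mm⁴
  top flange (beyond web): d = 72 mm → contributes +5 580 117 mm⁴
  bottom flange (beyond web): d = -72 mm → contributes +5 580 117 mm⁴
Total I = 17 304 235 mm⁴.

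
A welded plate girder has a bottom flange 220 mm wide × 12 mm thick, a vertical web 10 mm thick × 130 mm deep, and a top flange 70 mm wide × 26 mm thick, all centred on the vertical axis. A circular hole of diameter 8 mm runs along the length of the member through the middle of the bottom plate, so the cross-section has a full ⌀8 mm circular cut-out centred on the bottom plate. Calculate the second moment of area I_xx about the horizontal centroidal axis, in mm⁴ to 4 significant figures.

Decompose the section into non-overlapping parts with the origin at the bottom-left of its bounding rectangle.
Bottom plate: 220 × 12, A = 2 640 mm², y = 6 mm, Ī = 31 680 mm⁴.
Web plate: 10 × 130, A = 1 300 mm², y = 77 mm, Ī = 1 830 833 mm⁴.
Top plate: 70 × 26, A = 1 820 mm², y = 155 mm, Ī = 102 527 mm⁴.
Hole (subtracted): ⌀8, A = 50.2655 mm², y = 6 mm, Ī = 201.062 mm⁴.
Centroid: ȳ = ΣA·y / ΣA = 69.6597 mm.
Transfer each piece to the horizontal centroidal axis using Ī + A·d² with d = y − 69.6597:
  bottom plate: d = -63.6597 mm → contributes +10 730 432 mm⁴
  web plate: d = 7.3403 mm → contributes +1 900 877 mm⁴
  top plate: d = 85.3403 mm → contributes +13 357 526 mm⁴
  hole: d = -63.6597 mm → contributes −203 905 mm⁴
Total I = 25 784 930 mm⁴.

I_xx ≈ 2.578 × 10⁷ mm⁴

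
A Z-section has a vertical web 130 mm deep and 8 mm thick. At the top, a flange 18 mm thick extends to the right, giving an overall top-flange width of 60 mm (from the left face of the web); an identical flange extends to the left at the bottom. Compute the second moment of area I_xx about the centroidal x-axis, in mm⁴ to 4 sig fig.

Decompose the section into non-overlapping parts with the origin at the bottom-left of its bounding rectangle.
Web: 8 × 130, A = 1 040 mm², y = 65 mm, Ī = 1 464 667 mm⁴.
Top flange (beyond web): 52 × 18, A = 936 mm², y = 121 mm, Ī = 25 272 mm⁴.
Bottom flange (beyond web): 52 × 18, A = 936 mm², y = 9 mm, Ī = 25 272 mm⁴.
Centroid: ȳ = ΣA·y / ΣA = 65 mm.
Transfer each piece to the centroidal x-axis using Ī + A·d² with d = y − 65:
  web: d = 0 mm → contributes +1 464 667 mm⁴
  top flange (beyond web): d = 56 mm → contributes +2 960 568 mm⁴
  bottom flange (beyond web): d = -56 mm → contributes +2 960 568 mm⁴
Total I = 7 385 803 mm⁴.

I_xx ≈ 7.386 × 10⁶ mm⁴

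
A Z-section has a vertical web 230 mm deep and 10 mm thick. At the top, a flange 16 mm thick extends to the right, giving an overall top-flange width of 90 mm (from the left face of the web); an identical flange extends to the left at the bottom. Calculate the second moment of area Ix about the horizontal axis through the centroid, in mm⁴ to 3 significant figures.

Treat the section as a set of non-overlapping primitives; coordinates are from the bounding-box lower-left.
Web: 10 × 230, A = 2 300 mm², y = 115 mm, Ī = 10 139 167 mm⁴.
Top flange (beyond web): 80 × 16, A = 1 280 mm², y = 222 mm, Ī = 27 307 mm⁴.
Bottom flange (beyond web): 80 × 16, A = 1 280 mm², y = 8 mm, Ī = 27 307 mm⁴.
Centroid: ȳ = ΣA·y / ΣA = 115 mm.
Transfer each piece to the horizontal axis through the centroid using Ī + A·d² with d = y − 115:
  web: d = 0 mm → contributes +10 139 167 mm⁴
  top flange (beyond web): d = 107 mm → contributes +14 682 027 mm⁴
  bottom flange (beyond web): d = -107 mm → contributes +14 682 027 mm⁴
Total I = 39 503 220 mm⁴.

Ix ≈ 3.95 × 10⁷ mm⁴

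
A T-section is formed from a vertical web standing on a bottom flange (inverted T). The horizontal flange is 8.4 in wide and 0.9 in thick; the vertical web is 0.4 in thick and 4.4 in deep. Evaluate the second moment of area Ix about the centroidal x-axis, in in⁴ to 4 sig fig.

Split into non-overlapping primitives; take the origin at the lower-left of the bounding box.
Flange: 8.4 × 0.9, A = 7.56 in², y = 0.45 in, Ī = 0.5103 in⁴.
Web: 0.4 × 4.4, A = 1.76 in², y = 3.1 in, Ī = 2.83947 in⁴.
Centroid: ȳ = ΣA·y / ΣA = 0.950429 in.
Transfer each piece to the centroidal x-axis using Ī + A·d² with d = y − 0.950429:
  flange: d = -0.500429 in → contributes +2.40355 in⁴
  web: d = 2.14957 in → contributes +10.9718 in⁴
Total I = 13.3754 in⁴.

Ix ≈ 13.38 in⁴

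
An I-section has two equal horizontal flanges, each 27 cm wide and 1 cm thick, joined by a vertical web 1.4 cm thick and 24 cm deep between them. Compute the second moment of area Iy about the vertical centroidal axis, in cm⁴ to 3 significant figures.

Decompose the section into non-overlapping parts with the origin at the bottom-left of its bounding rectangle.
Bottom flange: 27 × 1, A = 27 cm², x = 13.5 cm, Ī = 1640.3 cm⁴.
Web: 1.4 × 24, A = 33.6 cm², x = 13.5 cm, Ī = 5.488 cm⁴.
Top flange: 27 × 1, A = 27 cm², x = 13.5 cm, Ī = 1640.3 cm⁴.
By symmetry the centroid is at mid-width, x̄ = 13.5 cm.
All pieces are centred on the vertical centroidal axis, so I = ΣĪ = 3 286 cm⁴.

Iy ≈ 3290 cm⁴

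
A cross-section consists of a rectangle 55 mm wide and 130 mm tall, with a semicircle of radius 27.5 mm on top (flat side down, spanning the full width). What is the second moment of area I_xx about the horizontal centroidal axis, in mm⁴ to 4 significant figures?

Treat the section as a set of non-overlapping primitives; coordinates are from the bounding-box lower-left.
Rectangular body: 55 × 130, A = 7 150 mm², y = 65 mm, Ī = 10 069 583 mm⁴.
Semicircular cap: semicircle r = 27.5, A = 1187.91 mm², y = 141.671 mm, Ī = 62771.5 mm⁴.
Centroid: ȳ = ΣA·y / ΣA = 75.9235 mm.
Transfer each piece to the horizontal centroidal axis using Ī + A·d² with d = y − 75.9235:
  rectangular body: d = -10.9235 mm → contributes +10 922 739 mm⁴
  semicircular cap: d = 65.7479 mm → contributes +5 197 870 mm⁴
Total I = 16 120 609 mm⁴.

I_xx ≈ 1.612 × 10⁷ mm⁴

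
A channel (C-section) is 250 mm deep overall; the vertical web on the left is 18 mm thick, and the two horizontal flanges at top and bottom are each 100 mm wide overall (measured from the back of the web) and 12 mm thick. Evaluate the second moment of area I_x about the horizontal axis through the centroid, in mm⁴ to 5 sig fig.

I_x ≈ 5.1330 × 10⁷ mm⁴

Decompose the section into non-overlapping parts with the origin at the bottom-left of its bounding rectangle.
Web: 18 × 250, A = 4 500 mm², y = 125 mm, Ī = 23 437 500 mm⁴.
Top flange (beyond web): 82 × 12, A = 984 mm², y = 244 mm, Ī = 11 808 mm⁴.
Bottom flange (beyond web): 82 × 12, A = 984 mm², y = 6 mm, Ī = 11 808 mm⁴.
By symmetry the centroid is at mid-height, ȳ = 125 mm.
Transfer each piece to the horizontal axis through the centroid using Ī + A·d² with d = y − 125:
  web: d = 0 mm → contributes +23 437 500 mm⁴
  top flange (beyond web): d = 119 mm → contributes +13 946 232 mm⁴
  bottom flange (beyond web): d = -119 mm → contributes +13 946 232 mm⁴
Total I = 51 329 964 mm⁴.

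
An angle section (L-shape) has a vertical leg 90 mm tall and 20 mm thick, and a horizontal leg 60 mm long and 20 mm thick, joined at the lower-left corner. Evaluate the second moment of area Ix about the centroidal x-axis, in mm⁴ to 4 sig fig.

Ix ≈ 1.920 × 10⁶ mm⁴

Break the section into simple shapes (no overlaps), measuring from the bottom-left corner of the bounding box.
Vertical leg: 20 × 90, A = 1 800 mm², y = 45 mm, Ī = 1 215 000 mm⁴.
Horizontal leg (remainder): 40 × 20, A = 800 mm², y = 10 mm, Ī = 26666.7 mm⁴.
Centroid: ȳ = ΣA·y / ΣA = 34.2308 mm.
Transfer each piece to the centroidal x-axis using Ī + A·d² with d = y − 34.2308:
  vertical leg: d = 10.7692 mm → contributes +1 423 757 mm⁴
  horizontal leg (remainder): d = -24.2308 mm → contributes +496 371 mm⁴
Total I = 1 920 128 mm⁴.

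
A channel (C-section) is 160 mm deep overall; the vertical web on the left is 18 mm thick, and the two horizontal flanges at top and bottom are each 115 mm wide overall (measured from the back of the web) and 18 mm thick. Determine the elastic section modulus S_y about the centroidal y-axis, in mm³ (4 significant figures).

S_y ≈ 1.079 × 10⁵ mm³

Split into non-overlapping primitives; take the origin at the lower-left of the bounding box.
Web: 18 × 160, A = 2 880 mm², x = 9 mm, Ī = 77 760 mm⁴.
Top flange (beyond web): 97 × 18, A = 1 746 mm², x = 66.5 mm, Ī = 1 369 010 mm⁴.
Bottom flange (beyond web): 97 × 18, A = 1 746 mm², x = 66.5 mm, Ī = 1 369 010 mm⁴.
Centroid: x̄ = ΣA·x / ΣA = 40.5113 mm.
Transfer each piece to the centroidal y-axis using Ī + A·d² with d = x − 40.5113:
  web: d = -31.5113 mm → contributes +2 937 491 mm⁴
  top flange (beyond web): d = 25.9887 mm → contributes +2 548 280 mm⁴
  bottom flange (beyond web): d = 25.9887 mm → contributes +2 548 280 mm⁴
Total I = 8 034 050 mm⁴.
Extreme fibre distance c = 74.4887 mm; S = I/c = 107 856 mm³.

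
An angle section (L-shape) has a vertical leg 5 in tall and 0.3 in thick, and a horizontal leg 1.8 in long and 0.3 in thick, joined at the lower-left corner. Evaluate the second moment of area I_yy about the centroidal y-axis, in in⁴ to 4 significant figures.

Break the section into simple shapes (no overlaps), measuring from the bottom-left corner of the bounding box.
Vertical leg: 0.3 × 5, A = 1.5 in², x = 0.15 in, Ī = 0.01125 in⁴.
Horizontal leg (remainder): 1.5 × 0.3, A = 0.45 in², x = 1.05 in, Ī = 0.084375 in⁴.
Centroid: x̄ = ΣA·x / ΣA = 0.357692 in.
Transfer each piece to the centroidal y-axis using Ī + A·d² with d = x − 0.357692:
  vertical leg: d = -0.207692 in → contributes +0.0759541 in⁴
  horizontal leg (remainder): d = 0.692308 in → contributes +0.300055 in⁴
Total I = 0.37601 in⁴.

I_yy ≈ 0.3760 in⁴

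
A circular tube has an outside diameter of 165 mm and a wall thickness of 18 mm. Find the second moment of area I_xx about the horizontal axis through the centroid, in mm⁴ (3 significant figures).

I_xx ≈ 2.28 × 10⁷ mm⁴

Split into non-overlapping primitives; take the origin at the lower-left of the bounding box.
Outer circle: ⌀165, A = 21 382 mm², y = 82.5 mm, Ī = 36 383 601 mm⁴.
Bore (subtracted): ⌀129, A = 13 070 mm², y = 82.5 mm, Ī = 13 593 420 mm⁴.
By symmetry the centroid is at mid-height, ȳ = 82.5 mm.
All pieces are centred on the horizontal axis through the centroid, so I = ΣĪ (holes subtracted) = 22 790 180 mm⁴.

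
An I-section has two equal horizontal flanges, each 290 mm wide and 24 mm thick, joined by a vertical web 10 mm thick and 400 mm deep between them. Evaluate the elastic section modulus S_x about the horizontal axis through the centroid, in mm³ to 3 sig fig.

S_x ≈ 3.03 × 10⁶ mm³

Decompose the section into non-overlapping parts with the origin at the bottom-left of its bounding rectangle.
Bottom flange: 290 × 24, A = 6 960 mm², y = 12 mm, Ī = 334 080 mm⁴.
Web: 10 × 400, A = 4 000 mm², y = 224 mm, Ī = 53 333 333 mm⁴.
Top flange: 290 × 24, A = 6 960 mm², y = 436 mm, Ī = 334 080 mm⁴.
By symmetry the centroid is at mid-height, ȳ = 224 mm.
Transfer each piece to the horizontal axis through the centroid using Ī + A·d² with d = y − 224:
  bottom flange: d = -212 mm → contributes +313 144 320 mm⁴
  web: d = 0 mm → contributes +53 333 333 mm⁴
  top flange: d = 212 mm → contributes +313 144 320 mm⁴
Total I = 679 621 973 mm⁴.
Extreme fibre distance c = 224 mm; S = I/c = 3 034 027 mm³.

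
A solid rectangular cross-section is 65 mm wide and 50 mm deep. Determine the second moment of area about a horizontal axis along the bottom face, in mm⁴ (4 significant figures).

I_base ≈ 2.708 × 10⁶ mm⁴

The section: 65 × 50, A = 3 250 mm², y = 25 mm, Ī = 677 083 mm⁴.
Transfer it to a horizontal axis along the bottom face using Ī + A·d² with d = y − 0:
  the section: d = 25 mm → contributes +2 708 333 mm⁴
Total I = 2 708 333 mm⁴.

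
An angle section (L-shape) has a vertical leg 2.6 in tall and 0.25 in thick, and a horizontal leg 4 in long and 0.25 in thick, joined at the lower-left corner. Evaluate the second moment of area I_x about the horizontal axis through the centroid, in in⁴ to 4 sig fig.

Decompose the section into non-overlapping parts with the origin at the bottom-left of its bounding rectangle.
Vertical leg: 0.25 × 2.6, A = 0.65 in², y = 1.3 in, Ī = 0.366167 in⁴.
Horizontal leg (remainder): 3.75 × 0.25, A = 0.9375 in², y = 0.125 in, Ī = 0.00488281 in⁴.
Centroid: ȳ = ΣA·y / ΣA = 0.606102 in.
Transfer each piece to the horizontal axis through the centroid using Ī + A·d² with d = y − 0.606102:
  vertical leg: d = 0.693898 in → contributes +0.679138 in⁴
  horizontal leg (remainder): d = -0.481102 in → contributes +0.221876 in⁴
Total I = 0.901014 in⁴.

I_x ≈ 0.9010 in⁴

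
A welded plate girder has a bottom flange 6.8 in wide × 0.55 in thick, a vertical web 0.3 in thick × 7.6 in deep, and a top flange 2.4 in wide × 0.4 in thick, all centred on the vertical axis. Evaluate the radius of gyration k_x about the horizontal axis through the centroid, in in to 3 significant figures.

Break the section into simple shapes (no overlaps), measuring from the bottom-left corner of the bounding box.
Bottom plate: 6.8 × 0.55, A = 3.74 in², y = 0.275 in, Ī = 0.094279 in⁴.
Web plate: 0.3 × 7.6, A = 2.28 in², y = 4.35 in, Ī = 10.974 in⁴.
Top plate: 2.4 × 0.4, A = 0.96 in², y = 8.35 in, Ī = 0.0128 in⁴.
Centroid: ȳ = ΣA·y / ΣA = 2.7167 in.
Transfer each piece to the horizontal axis through the centroid using Ī + A·d² with d = y − 2.7167:
  bottom plate: d = -2.4417 in → contributes +22.392 in⁴
  web plate: d = 1.6333 in → contributes +17.057 in⁴
  top plate: d = 5.6333 in → contributes +30.478 in⁴
Total I = 69.926 in⁴.
Radius of gyration: k = √(I/A) = √(69.926 / 6.98) = 3.1651 in.

k_x ≈ 3.17 in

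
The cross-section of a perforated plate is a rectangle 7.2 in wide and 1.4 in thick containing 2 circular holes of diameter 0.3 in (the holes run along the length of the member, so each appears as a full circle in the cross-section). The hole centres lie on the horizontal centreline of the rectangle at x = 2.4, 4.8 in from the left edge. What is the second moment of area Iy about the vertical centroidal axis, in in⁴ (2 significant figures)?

Break the section into simple shapes (no overlaps), measuring from the bottom-left corner of the bounding box.
Plate: 7.2 × 1.4, A = 10.08 in², x = 3.6 in, Ī = 43.55 in⁴.
Hole 1 (subtracted): ⌀0.3, A = 0.07069 in², x = 2.4 in, Ī = 0.0003976 in⁴.
Hole 2 (subtracted): ⌀0.3, A = 0.07069 in², x = 4.8 in, Ī = 0.0003976 in⁴.
By symmetry the centroid is at mid-width, x̄ = 3.6 in.
Transfer each piece to the vertical centroidal axis using Ī + A·d² with d = x − 3.6:
  plate: d = 0 in → contributes +43.55 in⁴
  hole 1: d = -1.2 in → contributes −0.1022 in⁴
  hole 2: d = 1.2 in → contributes −0.1022 in⁴
Total I = 43.34 in⁴.

Iy ≈ 43 in⁴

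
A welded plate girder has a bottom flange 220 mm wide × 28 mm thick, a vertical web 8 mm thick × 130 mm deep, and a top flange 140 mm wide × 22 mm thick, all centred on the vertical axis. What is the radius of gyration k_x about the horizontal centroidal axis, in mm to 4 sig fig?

Break the section into simple shapes (no overlaps), measuring from the bottom-left corner of the bounding box.
Bottom plate: 220 × 28, A = 6 160 mm², y = 14 mm, Ī = 402 453 mm⁴.
Web plate: 8 × 130, A = 1 040 mm², y = 93 mm, Ī = 1 464 667 mm⁴.
Top plate: 140 × 22, A = 3 080 mm², y = 169 mm, Ī = 124 227 mm⁴.
Centroid: ȳ = ΣA·y / ΣA = 68.4319 mm.
Transfer each piece to the horizontal centroidal axis using Ī + A·d² with d = y − 68.4319:
  bottom plate: d = -54.4319 mm → contributes +18 653 501 mm⁴
  web plate: d = 24.5681 mm → contributes +2 092 402 mm⁴
  top plate: d = 100.568 mm → contributes +31 275 166 mm⁴
Total I = 52 021 069 mm⁴.
Radius of gyration: k = √(I/A) = √(52 021 069 / 10 280) = 71.1366 mm.

k_x ≈ 71.14 mm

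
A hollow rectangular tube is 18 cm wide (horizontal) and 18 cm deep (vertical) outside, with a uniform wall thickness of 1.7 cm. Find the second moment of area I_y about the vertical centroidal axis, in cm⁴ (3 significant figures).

Split into non-overlapping primitives; take the origin at the lower-left of the bounding box.
Outer rectangle: 18 × 18, A = 324 cm², x = 9 cm, Ī = 8 748 cm⁴.
Inner void (subtracted): 14.6 × 14.6, A = 213.16 cm², x = 9 cm, Ī = 3786.4 cm⁴.
By symmetry the centroid is at mid-width, x̄ = 9 cm.
All pieces are centred on the vertical centroidal axis, so I = ΣĪ (holes subtracted) = 4961.6 cm⁴.

I_y ≈ 4960 cm⁴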